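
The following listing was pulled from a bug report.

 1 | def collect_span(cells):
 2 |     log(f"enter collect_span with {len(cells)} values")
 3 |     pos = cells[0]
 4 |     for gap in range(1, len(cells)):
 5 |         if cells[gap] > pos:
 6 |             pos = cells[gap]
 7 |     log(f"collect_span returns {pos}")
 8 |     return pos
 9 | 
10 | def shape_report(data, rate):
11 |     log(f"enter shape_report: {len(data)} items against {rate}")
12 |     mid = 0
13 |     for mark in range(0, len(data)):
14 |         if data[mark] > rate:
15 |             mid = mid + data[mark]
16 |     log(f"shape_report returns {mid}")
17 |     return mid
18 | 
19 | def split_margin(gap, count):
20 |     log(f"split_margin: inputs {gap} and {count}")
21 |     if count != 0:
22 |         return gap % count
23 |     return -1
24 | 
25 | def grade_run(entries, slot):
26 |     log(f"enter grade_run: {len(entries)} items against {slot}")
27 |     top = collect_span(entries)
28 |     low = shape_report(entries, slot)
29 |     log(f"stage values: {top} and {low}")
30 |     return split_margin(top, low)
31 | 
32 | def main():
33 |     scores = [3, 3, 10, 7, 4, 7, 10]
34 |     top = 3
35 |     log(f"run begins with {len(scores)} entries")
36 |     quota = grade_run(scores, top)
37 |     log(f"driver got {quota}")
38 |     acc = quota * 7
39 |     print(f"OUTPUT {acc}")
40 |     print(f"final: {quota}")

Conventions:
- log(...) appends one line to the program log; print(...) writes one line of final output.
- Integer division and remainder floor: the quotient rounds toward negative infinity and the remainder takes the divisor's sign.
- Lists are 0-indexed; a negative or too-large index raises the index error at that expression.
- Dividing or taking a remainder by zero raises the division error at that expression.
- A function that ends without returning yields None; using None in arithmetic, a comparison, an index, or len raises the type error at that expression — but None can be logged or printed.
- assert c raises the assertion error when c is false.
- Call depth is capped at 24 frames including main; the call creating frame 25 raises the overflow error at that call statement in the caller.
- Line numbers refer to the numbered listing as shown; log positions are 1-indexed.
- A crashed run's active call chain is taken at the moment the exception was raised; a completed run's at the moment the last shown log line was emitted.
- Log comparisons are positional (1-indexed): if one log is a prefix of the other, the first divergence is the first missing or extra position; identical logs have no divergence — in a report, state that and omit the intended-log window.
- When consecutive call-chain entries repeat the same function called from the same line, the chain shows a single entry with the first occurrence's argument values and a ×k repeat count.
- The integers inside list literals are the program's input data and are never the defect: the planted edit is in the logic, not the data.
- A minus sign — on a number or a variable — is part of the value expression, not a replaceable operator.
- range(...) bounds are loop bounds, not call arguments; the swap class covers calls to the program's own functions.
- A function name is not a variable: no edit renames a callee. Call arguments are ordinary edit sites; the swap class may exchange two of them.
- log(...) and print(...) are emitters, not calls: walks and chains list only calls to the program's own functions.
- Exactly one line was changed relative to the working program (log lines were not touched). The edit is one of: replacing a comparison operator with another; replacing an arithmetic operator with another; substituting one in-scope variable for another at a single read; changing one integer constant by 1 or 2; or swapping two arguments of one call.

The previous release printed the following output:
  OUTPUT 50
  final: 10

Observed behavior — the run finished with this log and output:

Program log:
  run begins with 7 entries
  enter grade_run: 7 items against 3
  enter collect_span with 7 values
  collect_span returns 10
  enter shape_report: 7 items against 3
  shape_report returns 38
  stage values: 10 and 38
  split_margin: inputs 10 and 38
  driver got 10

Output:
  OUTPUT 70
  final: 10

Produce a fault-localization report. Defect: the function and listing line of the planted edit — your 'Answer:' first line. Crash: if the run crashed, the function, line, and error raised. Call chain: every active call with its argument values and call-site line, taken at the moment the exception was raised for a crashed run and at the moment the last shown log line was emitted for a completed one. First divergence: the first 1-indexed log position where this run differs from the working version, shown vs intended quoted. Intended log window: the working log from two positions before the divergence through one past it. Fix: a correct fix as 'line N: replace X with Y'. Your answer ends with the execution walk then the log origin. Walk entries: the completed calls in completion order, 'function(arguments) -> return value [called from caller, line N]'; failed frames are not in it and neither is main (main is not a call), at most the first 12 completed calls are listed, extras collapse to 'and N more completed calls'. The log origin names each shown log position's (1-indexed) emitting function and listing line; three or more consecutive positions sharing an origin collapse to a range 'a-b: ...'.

Answer: the defect is in main at line 38.
Core observation: Log streams are identical — the defect surfaces only in the printed output.
Call chain: main.
First divergence: none; the two logs match at every position.
Execution walk:
  collect_span([3, 3, 10, 7, 4, 7, 10]) -> 10  [called from grade_run, line 27]
  shape_report([3, 3, 10, 7, 4, 7, 10], 3) -> 38  [called from grade_run, line 28]
  split_margin(10, 38) -> 10  [called from grade_run, line 30]
  grade_run([3, 3, 10, 7, 4, 7, 10], 3) -> 10  [called from main, line 36]
Log line origins:
  1: emitted by main (line 35)
  2: emitted by grade_run (line 26)
  3: emitted by collect_span (line 2)
  4: emitted by collect_span (line 7)
  5: emitted by shape_report (line 11)
  6: emitted by shape_report (line 16)
  7: emitted by grade_run (line 29)
  8: emitted by split_margin (line 20)
  9: emitted by main (line 37)
A correct fix: line 38: replace `7` with `5`.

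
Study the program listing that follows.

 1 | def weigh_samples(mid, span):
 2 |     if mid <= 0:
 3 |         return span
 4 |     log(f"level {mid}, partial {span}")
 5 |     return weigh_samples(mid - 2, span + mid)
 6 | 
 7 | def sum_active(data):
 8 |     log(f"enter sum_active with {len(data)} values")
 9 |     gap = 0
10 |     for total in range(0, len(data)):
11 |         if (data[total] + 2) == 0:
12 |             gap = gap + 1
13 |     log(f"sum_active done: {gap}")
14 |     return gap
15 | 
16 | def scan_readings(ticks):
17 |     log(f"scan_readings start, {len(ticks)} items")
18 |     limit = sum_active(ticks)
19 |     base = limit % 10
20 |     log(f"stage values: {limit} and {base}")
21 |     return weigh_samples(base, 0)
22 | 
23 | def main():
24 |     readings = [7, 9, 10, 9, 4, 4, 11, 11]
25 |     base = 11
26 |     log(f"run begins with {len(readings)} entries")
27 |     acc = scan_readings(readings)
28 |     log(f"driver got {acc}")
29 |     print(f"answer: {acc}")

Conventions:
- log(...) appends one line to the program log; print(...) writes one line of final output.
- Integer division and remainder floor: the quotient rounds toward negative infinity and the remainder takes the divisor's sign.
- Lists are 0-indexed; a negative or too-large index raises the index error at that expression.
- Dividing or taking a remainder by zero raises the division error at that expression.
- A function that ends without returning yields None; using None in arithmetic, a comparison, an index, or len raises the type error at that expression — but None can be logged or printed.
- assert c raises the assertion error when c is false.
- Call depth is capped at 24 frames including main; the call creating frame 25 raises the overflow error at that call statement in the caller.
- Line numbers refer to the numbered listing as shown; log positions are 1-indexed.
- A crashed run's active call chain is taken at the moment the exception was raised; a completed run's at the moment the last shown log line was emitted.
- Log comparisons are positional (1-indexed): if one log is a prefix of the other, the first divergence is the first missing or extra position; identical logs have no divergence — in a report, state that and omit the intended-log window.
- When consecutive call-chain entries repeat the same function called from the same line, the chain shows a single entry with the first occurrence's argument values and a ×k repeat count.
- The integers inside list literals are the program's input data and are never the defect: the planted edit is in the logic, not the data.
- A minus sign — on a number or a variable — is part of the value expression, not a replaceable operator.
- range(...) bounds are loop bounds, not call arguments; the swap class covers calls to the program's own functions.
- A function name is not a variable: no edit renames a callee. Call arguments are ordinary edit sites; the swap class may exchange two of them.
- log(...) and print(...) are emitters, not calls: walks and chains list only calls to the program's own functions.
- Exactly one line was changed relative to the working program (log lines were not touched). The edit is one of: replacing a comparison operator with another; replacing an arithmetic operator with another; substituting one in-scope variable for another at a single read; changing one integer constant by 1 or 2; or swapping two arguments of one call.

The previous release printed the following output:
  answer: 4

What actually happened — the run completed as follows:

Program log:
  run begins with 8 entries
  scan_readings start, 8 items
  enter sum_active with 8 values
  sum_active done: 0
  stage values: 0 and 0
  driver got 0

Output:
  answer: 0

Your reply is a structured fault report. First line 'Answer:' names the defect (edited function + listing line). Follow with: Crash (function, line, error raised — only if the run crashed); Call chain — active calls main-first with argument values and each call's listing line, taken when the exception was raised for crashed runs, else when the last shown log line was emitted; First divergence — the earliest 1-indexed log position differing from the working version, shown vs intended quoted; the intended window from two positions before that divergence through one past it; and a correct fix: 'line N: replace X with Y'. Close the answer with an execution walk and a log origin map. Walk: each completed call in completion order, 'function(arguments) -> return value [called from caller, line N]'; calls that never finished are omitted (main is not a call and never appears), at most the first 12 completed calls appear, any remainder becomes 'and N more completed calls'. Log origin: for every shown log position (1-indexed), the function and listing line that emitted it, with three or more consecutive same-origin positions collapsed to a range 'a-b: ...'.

Answer: the defect is in sum_active at line 11.
Key observation: Everything matches until log position 4, which reads 'sum_active done: 0' in place of 'sum_active done: 3'.
Call chain: main.
First divergence: position 4 — the shown line 'sum_active done: 0' should read 'sum_active done: 3'.
Intended log window:
  2: scan_readings start, 8 items
  3: enter sum_active with 8 values
  4: sum_active done: 3
  5: stage values: 3 and 3
Execution walk:
  sum_active([7, 9, 10, 9, 4, 4, 11, 11]) -> 0  [called from scan_readings, line 18]
  weigh_samples(0, 0) -> 0  [called from scan_readings, line 21]
  scan_readings([7, 9, 10, 9, 4, 4, 11, 11]) -> 0  [called from main, line 27]
Log origin:
  1: emitted by main (line 26)
  2: emitted by scan_readings (line 17)
  3: emitted by sum_active (line 8)
  4: emitted by sum_active (line 13)
  5: emitted by scan_readings (line 20)
  6: emitted by main (line 28)
A correct fix: line 11: replace `+` with `%`.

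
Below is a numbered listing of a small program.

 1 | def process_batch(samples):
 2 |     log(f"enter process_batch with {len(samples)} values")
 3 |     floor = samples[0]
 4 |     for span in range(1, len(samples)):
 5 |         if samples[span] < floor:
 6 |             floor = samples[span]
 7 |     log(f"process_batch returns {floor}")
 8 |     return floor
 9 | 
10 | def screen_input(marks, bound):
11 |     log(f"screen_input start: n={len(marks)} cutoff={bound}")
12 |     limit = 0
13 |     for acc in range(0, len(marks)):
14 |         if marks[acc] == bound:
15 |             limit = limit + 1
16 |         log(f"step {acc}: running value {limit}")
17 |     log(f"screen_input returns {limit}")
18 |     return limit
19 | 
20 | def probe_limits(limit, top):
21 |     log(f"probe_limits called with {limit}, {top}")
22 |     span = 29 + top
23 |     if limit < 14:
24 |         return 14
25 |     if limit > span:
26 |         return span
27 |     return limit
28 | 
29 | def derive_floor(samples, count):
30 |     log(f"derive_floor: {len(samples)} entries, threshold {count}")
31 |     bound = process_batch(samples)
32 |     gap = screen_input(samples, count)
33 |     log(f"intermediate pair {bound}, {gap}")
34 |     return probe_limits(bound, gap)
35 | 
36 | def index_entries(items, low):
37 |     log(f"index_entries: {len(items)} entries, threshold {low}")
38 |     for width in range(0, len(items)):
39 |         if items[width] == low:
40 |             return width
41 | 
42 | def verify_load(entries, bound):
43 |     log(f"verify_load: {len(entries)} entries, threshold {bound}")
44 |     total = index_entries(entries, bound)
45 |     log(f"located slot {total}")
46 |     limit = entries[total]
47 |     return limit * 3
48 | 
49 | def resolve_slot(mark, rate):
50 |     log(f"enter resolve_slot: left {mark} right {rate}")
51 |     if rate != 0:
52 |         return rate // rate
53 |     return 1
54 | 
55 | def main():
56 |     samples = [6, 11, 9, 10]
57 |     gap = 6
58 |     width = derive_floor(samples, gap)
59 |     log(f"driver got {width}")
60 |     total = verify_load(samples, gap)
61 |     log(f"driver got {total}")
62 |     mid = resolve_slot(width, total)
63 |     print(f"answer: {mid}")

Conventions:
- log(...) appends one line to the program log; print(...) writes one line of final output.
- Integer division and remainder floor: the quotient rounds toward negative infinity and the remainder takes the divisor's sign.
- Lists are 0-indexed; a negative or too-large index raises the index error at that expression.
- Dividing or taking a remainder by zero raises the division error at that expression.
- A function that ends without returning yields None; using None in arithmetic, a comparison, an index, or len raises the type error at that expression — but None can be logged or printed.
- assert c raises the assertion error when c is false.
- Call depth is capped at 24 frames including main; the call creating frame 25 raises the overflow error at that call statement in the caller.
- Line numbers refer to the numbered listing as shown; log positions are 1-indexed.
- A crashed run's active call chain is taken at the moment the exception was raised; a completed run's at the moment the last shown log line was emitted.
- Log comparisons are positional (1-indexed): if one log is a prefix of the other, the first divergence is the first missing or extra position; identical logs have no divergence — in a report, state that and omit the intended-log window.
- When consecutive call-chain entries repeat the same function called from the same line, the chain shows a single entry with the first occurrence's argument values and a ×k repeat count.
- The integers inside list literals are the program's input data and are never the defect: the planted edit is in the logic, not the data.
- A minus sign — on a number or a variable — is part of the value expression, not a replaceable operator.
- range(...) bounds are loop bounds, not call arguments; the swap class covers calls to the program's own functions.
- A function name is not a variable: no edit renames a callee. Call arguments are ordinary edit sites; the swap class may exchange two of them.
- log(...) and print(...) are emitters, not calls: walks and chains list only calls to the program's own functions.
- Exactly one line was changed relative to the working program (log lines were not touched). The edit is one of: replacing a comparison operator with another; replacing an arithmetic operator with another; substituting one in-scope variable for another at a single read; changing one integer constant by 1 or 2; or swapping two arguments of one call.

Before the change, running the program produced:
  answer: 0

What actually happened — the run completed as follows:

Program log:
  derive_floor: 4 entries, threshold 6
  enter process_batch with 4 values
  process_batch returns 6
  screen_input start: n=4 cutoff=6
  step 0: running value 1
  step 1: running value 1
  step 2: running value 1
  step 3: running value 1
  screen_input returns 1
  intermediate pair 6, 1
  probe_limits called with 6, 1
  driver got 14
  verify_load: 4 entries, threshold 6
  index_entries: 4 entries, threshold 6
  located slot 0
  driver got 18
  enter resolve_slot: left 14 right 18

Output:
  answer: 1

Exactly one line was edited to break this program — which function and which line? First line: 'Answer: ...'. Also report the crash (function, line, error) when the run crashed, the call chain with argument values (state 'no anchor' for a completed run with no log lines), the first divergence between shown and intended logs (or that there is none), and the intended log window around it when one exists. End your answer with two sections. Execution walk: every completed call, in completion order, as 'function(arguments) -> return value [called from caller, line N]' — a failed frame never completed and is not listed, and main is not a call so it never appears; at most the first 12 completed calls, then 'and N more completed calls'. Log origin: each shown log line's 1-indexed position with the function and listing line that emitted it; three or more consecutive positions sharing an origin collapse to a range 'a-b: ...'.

Answer: the defect is in resolve_slot at line 52.
Key fact: Every logged value matches the working version; the printed result is what differs.
Call chain: main -> resolve_slot(14, 18) (called at line 62).
First divergence: there is none — every log position agrees.
Execution walk:
  process_batch([6, 11, 9, 10]) -> 6  [called from derive_floor, line 31]
  screen_input([6, 11, 9, 10], 6) -> 1  [called from derive_floor, line 32]
  probe_limits(6, 1) -> 14  [called from derive_floor, line 34]
  derive_floor([6, 11, 9, 10], 6) -> 14  [called from main, line 58]
  index_entries([6, 11, 9, 10], 6) -> 0  [called from verify_load, line 44]
  verify_load([6, 11, 9, 10], 6) -> 18  [called from main, line 60]
  resolve_slot(14, 18) -> 1  [called from main, line 62]
Log line origins:
  1: from derive_floor, line 30
  2: from process_batch, line 2
  3: from process_batch, line 7
  4: from screen_input, line 11
  5-8: from screen_input, line 16
  9: from screen_input, line 17
  10: from derive_floor, line 33
  11: from probe_limits, line 21
  12: from main, line 59
  13: from verify_load, line 43
  14: from index_entries, line 37
  15: from verify_load, line 45
  16: from main, line 61
  17: from resolve_slot, line 50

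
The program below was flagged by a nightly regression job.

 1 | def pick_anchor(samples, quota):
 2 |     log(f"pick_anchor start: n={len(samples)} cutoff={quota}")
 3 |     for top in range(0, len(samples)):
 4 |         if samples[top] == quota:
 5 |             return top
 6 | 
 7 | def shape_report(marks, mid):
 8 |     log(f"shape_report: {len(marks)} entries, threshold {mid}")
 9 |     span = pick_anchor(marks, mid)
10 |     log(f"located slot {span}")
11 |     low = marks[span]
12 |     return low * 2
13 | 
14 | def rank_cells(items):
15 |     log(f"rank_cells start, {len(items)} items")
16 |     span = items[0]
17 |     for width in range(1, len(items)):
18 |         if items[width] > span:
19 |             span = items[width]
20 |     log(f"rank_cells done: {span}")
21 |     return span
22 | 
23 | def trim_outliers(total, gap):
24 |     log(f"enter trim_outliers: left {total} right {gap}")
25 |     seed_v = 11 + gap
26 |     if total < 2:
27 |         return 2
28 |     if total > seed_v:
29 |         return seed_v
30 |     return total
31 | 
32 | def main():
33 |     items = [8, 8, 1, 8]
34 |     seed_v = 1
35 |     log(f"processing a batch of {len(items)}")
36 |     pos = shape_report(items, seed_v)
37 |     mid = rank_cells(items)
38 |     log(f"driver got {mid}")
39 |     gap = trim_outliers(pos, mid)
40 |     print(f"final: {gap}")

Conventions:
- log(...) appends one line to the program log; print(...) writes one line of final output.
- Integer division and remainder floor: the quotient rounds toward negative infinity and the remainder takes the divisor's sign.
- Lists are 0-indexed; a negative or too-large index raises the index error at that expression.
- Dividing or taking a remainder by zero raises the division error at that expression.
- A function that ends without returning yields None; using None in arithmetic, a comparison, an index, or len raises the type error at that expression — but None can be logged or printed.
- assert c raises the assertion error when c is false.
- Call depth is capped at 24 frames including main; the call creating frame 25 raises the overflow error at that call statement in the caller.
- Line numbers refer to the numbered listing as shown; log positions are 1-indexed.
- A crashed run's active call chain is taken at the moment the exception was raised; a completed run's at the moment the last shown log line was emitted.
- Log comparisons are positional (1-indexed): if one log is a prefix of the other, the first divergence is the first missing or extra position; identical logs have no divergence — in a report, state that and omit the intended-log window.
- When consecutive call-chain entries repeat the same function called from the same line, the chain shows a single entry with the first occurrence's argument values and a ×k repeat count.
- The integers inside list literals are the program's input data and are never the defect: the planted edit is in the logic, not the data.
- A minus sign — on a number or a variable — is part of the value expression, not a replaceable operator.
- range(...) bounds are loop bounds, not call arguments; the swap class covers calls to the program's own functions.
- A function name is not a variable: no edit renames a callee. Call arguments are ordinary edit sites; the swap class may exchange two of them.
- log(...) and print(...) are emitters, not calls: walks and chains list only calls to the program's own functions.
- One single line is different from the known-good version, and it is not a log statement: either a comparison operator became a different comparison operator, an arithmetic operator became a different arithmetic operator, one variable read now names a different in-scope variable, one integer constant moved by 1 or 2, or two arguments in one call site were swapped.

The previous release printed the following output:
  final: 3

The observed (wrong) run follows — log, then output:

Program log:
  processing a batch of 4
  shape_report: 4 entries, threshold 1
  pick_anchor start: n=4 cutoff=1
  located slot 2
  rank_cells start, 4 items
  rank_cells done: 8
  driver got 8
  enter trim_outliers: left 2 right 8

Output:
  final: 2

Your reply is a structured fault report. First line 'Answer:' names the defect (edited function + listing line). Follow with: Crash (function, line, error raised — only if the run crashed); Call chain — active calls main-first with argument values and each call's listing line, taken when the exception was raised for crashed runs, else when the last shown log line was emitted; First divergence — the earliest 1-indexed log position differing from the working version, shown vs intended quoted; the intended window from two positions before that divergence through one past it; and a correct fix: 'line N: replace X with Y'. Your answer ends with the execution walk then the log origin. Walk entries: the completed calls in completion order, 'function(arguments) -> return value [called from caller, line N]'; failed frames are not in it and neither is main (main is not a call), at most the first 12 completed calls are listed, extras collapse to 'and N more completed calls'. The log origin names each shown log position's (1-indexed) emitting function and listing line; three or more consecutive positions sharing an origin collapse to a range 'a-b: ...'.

Answer: the defect is in shape_report at line 12.
The tell: Everything matches until log position 8, which reads 'enter trim_outliers: left 2 right 8' in place of 'enter trim_outliers: left 3 right 8'.
Call chain: main -> trim_outliers(2, 8) (called at line 39).
First divergence: position 8 — the shown line 'enter trim_outliers: left 2 right 8' should read 'enter trim_outliers: left 3 right 8'.
Intended log window:
  6: rank_cells done: 8
  7: driver got 8
  8: enter trim_outliers: left 3 right 8
Execution walk:
  pick_anchor([8, 8, 1, 8], 1) -> 2  [called from shape_report, line 9]
  shape_report([8, 8, 1, 8], 1) -> 2  [called from main, line 36]
  rank_cells([8, 8, 1, 8]) -> 8  [called from main, line 37]
  trim_outliers(2, 8) -> 2  [called from main, line 39]
Log line origins:
  1 — main, line 35
  2 — shape_report, line 8
  3 — pick_anchor, line 2
  4 — shape_report, line 10
  5 — rank_cells, line 15
  6 — rank_cells, line 20
  7 — main, line 38
  8 — trim_outliers, line 24
A correct fix: line 12: replace `2` with `3`.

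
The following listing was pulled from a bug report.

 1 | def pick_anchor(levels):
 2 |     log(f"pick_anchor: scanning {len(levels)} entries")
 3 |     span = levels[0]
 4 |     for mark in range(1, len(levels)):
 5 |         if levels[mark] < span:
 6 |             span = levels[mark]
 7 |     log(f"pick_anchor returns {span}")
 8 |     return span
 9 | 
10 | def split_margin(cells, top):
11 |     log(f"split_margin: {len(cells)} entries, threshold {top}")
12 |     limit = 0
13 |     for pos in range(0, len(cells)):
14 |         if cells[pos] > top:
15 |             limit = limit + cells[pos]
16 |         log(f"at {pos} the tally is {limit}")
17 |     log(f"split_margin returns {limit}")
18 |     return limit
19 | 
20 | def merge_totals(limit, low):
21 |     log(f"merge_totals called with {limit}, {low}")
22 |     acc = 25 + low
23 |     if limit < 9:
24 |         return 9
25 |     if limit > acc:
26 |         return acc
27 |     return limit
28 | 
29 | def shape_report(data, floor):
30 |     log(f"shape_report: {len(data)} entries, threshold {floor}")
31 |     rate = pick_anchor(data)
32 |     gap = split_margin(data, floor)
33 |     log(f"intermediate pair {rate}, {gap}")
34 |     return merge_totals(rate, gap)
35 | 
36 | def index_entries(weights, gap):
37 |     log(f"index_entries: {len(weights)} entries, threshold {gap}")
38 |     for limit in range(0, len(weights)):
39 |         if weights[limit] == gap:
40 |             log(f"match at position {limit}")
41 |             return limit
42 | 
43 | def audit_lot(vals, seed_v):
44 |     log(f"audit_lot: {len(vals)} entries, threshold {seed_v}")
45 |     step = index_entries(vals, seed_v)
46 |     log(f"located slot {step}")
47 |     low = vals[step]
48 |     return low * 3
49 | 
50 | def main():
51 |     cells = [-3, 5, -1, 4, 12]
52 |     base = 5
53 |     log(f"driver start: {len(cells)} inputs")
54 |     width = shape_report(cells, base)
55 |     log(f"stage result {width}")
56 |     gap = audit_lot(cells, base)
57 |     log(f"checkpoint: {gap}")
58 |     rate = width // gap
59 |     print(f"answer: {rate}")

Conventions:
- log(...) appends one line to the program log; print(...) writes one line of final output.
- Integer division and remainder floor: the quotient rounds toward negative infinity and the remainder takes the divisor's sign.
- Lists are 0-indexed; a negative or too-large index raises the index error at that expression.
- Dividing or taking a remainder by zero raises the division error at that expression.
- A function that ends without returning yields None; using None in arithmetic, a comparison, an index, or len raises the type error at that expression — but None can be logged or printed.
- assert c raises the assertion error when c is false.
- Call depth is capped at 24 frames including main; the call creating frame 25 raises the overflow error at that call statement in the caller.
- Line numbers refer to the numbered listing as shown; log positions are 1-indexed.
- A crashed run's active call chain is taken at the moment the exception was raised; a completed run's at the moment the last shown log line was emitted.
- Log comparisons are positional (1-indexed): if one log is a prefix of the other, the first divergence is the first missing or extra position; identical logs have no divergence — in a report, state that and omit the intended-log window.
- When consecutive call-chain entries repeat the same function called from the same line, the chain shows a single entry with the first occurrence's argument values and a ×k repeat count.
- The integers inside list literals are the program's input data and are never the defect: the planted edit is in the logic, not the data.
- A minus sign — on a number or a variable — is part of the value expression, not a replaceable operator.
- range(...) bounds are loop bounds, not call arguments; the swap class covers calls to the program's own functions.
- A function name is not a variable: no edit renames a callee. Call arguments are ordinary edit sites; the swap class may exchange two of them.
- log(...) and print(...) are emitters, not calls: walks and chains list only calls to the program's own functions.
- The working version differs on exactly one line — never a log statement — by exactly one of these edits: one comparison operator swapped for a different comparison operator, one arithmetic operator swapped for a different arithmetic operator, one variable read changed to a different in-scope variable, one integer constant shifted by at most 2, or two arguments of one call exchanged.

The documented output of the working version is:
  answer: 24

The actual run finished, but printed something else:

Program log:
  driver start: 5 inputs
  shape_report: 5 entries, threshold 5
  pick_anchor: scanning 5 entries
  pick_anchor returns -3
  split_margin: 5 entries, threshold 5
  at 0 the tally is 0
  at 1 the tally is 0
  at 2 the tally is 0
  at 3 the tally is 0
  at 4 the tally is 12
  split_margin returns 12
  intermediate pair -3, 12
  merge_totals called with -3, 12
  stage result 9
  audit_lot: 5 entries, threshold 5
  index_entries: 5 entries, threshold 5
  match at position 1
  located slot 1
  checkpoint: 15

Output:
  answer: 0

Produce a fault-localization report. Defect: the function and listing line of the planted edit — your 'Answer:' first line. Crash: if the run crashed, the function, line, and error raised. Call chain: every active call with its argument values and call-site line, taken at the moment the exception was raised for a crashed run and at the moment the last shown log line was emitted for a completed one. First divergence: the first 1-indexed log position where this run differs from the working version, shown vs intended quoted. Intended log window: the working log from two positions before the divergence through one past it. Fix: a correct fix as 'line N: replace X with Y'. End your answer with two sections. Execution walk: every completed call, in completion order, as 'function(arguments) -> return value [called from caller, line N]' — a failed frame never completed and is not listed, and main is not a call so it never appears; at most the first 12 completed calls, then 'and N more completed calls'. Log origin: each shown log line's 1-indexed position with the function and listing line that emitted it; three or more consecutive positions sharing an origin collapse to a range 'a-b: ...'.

Answer: the defect is in main at line 58.
Key observation: Nothing in the log betrays the bug — only the output does.
Call chain: main.
First divergence: none — the logs agree in full.
Execution walk:
  pick_anchor([-3, 5, -1, 4, 12]) -> -3  [called from shape_report, line 31]
  split_margin([-3, 5, -1, 4, 12], 5) -> 12  [called from shape_report, line 32]
  merge_totals(-3, 12) -> 9  [called from shape_report, line 34]
  shape_report([-3, 5, -1, 4, 12], 5) -> 9  [called from main, line 54]
  index_entries([-3, 5, -1, 4, 12], 5) -> 1  [called from audit_lot, line 45]
  audit_lot([-3, 5, -1, 4, 12], 5) -> 15  [called from main, line 56]
Log origins:
  1: logged in main at line 53
  2: logged in shape_report at line 30
  3: logged in pick_anchor at line 2
  4: logged in pick_anchor at line 7
  5: logged in split_margin at line 11
  6-10: logged in split_margin at line 16
  11: logged in split_margin at line 17
  12: logged in shape_report at line 33
  13: logged in merge_totals at line 21
  14: logged in main at line 55
  15: logged in audit_lot at line 44
  16: logged in index_entries at line 37
  17: logged in index_entries at line 40
  18: logged in audit_lot at line 46
  19: logged in main at line 57
A correct fix: line 58: replace `//` with `+`.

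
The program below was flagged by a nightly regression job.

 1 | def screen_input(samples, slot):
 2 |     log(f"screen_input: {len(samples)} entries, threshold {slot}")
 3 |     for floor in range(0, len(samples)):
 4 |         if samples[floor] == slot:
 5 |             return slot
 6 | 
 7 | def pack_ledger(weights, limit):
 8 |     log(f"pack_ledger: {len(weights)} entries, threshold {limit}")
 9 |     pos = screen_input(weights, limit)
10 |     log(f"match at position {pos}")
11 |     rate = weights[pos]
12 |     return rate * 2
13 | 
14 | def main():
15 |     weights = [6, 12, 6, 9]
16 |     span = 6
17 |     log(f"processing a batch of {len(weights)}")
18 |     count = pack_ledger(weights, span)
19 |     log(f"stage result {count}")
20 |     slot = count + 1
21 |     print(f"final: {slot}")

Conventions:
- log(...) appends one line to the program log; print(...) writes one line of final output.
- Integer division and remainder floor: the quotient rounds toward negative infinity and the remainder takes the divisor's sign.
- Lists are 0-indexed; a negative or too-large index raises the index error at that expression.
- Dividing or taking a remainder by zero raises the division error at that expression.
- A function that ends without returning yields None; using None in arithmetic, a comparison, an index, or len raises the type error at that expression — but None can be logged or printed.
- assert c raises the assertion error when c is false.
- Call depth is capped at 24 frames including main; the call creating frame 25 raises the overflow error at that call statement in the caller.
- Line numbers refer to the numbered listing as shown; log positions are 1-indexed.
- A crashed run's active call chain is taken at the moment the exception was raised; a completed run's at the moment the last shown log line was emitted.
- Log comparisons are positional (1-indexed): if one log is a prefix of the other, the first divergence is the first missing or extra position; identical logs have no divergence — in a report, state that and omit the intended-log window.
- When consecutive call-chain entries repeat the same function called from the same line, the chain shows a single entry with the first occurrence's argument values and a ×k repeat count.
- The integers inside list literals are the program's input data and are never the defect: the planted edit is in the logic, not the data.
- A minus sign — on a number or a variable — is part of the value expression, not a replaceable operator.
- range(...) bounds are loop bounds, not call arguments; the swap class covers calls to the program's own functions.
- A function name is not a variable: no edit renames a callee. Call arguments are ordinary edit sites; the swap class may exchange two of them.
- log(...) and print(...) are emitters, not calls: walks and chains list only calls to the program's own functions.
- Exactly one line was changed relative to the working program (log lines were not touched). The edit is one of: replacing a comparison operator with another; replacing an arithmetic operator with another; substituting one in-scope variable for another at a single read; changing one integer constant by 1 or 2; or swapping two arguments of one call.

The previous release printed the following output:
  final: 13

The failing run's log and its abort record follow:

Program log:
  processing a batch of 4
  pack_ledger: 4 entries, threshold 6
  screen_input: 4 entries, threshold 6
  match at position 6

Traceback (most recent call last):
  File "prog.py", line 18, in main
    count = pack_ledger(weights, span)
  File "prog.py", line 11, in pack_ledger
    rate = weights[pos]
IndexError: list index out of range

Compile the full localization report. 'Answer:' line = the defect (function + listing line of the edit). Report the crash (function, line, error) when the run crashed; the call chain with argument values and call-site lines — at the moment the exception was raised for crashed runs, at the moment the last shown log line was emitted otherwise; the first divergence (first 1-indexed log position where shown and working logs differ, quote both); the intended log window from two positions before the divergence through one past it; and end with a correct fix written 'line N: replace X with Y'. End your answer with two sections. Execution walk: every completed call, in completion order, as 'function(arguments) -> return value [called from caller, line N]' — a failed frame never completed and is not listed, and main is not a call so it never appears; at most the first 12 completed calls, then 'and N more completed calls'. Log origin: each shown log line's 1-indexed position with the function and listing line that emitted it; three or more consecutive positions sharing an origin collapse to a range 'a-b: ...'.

Answer: the defect is in screen_input at line 5.
The tell: Log line 4 is where behavior first shows: 'match at position 6' appears instead of 'match at position 0'.
Crash: pack_ledger, line 11, IndexError.
Call chain: main -> pack_ledger([6, 12, 6, 9], 6) (called at line 18).
First divergence: position 4; shown 'match at position 6' vs intended 'match at position 0'.
Intended log window:
  2: pack_ledger: 4 entries, threshold 6
  3: screen_input: 4 entries, threshold 6
  4: match at position 0
  5: stage result 12
Execution walk:
  screen_input([6, 12, 6, 9], 6) -> 6  [called from pack_ledger, line 9]
Log line origins:
  1 — main, line 17
  2 — pack_ledger, line 8
  3 — screen_input, line 2
  4 — pack_ledger, line 10
A correct fix: line 5: replace `slot` with `floor`.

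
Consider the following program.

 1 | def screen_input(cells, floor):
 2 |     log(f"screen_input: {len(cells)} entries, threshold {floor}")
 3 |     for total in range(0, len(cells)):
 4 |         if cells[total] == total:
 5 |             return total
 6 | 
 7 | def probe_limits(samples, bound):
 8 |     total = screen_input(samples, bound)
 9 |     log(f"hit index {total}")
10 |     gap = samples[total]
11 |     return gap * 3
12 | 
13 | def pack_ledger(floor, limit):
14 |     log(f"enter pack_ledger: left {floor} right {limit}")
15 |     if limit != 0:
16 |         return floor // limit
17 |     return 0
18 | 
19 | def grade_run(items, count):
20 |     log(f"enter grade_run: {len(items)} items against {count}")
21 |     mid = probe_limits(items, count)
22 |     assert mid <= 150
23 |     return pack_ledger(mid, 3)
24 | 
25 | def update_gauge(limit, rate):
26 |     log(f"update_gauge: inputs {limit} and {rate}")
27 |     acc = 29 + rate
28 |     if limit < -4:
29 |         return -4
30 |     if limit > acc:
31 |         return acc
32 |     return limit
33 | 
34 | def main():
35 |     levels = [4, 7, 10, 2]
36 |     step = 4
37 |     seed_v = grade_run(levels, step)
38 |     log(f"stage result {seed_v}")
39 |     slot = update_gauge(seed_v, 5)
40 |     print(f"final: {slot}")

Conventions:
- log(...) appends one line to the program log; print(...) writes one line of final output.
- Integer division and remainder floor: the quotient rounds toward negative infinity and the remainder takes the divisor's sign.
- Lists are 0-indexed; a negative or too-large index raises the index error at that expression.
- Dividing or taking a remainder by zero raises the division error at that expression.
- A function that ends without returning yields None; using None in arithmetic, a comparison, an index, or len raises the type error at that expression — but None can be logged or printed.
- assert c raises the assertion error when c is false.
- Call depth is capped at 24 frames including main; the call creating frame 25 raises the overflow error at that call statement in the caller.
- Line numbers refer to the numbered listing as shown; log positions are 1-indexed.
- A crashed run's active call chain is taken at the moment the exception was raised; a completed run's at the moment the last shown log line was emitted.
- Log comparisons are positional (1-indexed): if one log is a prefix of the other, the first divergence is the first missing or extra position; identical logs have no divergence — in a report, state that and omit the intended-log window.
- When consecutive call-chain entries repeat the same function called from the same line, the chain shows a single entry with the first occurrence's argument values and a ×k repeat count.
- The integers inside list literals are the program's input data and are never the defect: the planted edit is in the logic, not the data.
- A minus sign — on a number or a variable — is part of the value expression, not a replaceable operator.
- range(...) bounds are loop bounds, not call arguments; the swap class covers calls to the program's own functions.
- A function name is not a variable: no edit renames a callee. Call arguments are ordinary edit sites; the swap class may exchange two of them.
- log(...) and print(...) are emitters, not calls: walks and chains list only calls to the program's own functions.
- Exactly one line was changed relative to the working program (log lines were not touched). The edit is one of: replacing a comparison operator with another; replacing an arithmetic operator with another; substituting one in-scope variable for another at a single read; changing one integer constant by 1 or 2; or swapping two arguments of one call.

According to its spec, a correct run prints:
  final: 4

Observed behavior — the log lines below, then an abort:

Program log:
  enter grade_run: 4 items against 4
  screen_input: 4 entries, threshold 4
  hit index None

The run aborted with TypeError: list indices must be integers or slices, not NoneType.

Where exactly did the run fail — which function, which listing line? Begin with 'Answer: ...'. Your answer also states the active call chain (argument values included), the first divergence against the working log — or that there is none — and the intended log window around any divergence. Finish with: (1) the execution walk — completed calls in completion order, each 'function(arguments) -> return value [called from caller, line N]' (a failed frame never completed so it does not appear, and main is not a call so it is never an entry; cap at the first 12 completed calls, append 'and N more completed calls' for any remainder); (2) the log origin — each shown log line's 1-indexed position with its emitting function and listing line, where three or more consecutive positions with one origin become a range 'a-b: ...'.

Answer: the error was raised in probe_limits, line 10.
The tell: Position 3 is the first bad log line: 'hit index None' should read 'hit index 0'.
Call chain: main -> grade_run([4, 7, 10, 2], 4) (called at line 37) -> probe_limits([4, 7, 10, 2], 4) (called at line 21).
First divergence: position 3; shown 'hit index None' vs intended 'hit index 0'.
Intended log window:
  1: enter grade_run: 4 items against 4
  2: screen_input: 4 entries, threshold 4
  3: hit index 0
  4: enter pack_ledger: left 12 right 3
Execution walk:
  screen_input([4, 7, 10, 2], 4) -> None  [called from probe_limits, line 8]
Log origin:
  1: emitted by grade_run (line 20)
  2: emitted by screen_input (line 2)
  3: emitted by probe_limits (line 9)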